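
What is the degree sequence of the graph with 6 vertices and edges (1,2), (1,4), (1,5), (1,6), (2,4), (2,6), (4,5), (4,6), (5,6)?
[4, 4, 4, 3, 3, 0] (degrees: deg(1)=4, deg(2)=3, deg(3)=0, deg(4)=4, deg(5)=3, deg(6)=4)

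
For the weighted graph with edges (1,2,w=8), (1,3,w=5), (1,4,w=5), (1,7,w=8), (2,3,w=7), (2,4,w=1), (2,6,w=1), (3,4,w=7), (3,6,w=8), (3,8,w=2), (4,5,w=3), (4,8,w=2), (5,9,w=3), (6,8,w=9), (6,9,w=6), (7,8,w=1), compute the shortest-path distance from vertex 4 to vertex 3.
4 (path: 4 -> 8 -> 3; weights 2 + 2 = 4)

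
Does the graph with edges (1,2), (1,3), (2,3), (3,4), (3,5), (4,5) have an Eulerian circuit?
Yes (the graph is connected and all 5 vertices have even degree)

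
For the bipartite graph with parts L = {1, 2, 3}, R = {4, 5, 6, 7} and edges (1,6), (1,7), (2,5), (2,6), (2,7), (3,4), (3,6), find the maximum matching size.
3 (matching: (1,7), (2,5), (3,6); upper bound min(|L|,|R|) = min(3,4) = 3)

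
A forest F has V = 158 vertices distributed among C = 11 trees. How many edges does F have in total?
147 (Each of the 11 component trees on V_i vertices has V_i - 1 edges; summing gives V - C = 158 - 11 = 147)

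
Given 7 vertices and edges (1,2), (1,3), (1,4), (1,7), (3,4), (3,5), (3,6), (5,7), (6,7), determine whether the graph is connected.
Yes (BFS from 1 visits [1, 2, 3, 4, 7, 5, 6] — all 7 vertices reached)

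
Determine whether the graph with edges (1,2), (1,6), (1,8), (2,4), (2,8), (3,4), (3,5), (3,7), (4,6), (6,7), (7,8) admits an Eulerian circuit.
No (8 vertices have odd degree: {1, 2, 3, 4, 5, 6, 7, 8}; Eulerian circuit requires 0)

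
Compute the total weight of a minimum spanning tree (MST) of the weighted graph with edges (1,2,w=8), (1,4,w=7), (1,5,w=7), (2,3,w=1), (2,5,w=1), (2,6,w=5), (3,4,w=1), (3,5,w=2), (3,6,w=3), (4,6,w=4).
13 (MST edges: (1,5,w=7), (2,3,w=1), (2,5,w=1), (3,4,w=1), (3,6,w=3); sum of weights 7 + 1 + 1 + 1 + 3 = 13)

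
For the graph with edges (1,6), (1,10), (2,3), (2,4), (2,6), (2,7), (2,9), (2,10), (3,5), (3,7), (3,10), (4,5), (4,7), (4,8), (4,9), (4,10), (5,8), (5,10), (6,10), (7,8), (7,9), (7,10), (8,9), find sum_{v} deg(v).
46 (handshake: sum of degrees = 2|E| = 2 x 23 = 46)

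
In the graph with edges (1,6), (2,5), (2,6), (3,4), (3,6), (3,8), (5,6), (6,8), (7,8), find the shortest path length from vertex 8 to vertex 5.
2 (path: 8 -> 6 -> 5, 2 edges)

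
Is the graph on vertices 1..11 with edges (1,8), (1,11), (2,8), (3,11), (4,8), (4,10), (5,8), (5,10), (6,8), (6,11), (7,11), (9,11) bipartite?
Yes. Partition: {1, 2, 3, 4, 5, 6, 7, 9}, {8, 10, 11}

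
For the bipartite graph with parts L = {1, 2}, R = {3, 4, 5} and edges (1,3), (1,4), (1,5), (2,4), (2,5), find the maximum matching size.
2 (matching: (1,5), (2,4); upper bound min(|L|,|R|) = min(2,3) = 2)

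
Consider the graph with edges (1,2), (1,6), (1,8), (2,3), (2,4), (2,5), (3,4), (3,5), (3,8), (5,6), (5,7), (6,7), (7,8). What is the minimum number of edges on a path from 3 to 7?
2 (path: 3 -> 5 -> 7, 2 edges)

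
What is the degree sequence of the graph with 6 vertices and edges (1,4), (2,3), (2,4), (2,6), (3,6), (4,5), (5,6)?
[3, 3, 3, 2, 2, 1] (degrees: deg(1)=1, deg(2)=3, deg(3)=2, deg(4)=3, deg(5)=2, deg(6)=3)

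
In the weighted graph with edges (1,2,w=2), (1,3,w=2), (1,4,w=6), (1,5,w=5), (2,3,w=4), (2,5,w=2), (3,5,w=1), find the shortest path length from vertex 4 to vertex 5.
9 (path: 4 -> 1 -> 3 -> 5; weights 6 + 2 + 1 = 9)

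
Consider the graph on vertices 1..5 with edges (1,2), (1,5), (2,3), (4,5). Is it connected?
Yes (BFS from 1 visits [1, 2, 5, 3, 4] — all 5 vertices reached)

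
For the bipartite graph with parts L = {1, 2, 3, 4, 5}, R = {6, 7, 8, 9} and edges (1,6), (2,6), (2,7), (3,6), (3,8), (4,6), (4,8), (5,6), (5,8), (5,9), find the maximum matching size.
4 (matching: (1,6), (2,7), (3,8), (5,9); upper bound min(|L|,|R|) = min(5,4) = 4)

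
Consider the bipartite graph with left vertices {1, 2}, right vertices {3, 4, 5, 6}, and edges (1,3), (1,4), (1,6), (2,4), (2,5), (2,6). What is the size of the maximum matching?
2 (matching: (1,6), (2,5); upper bound min(|L|,|R|) = min(2,4) = 2)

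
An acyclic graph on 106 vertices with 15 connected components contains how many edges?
91 (Each of the 15 component trees on V_i vertices has V_i - 1 edges; summing gives V - C = 106 - 15 = 91)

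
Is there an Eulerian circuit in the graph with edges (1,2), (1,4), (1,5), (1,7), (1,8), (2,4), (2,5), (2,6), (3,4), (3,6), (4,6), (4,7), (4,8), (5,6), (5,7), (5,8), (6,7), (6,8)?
No (2 vertices have odd degree: {1, 5}; Eulerian circuit requires 0)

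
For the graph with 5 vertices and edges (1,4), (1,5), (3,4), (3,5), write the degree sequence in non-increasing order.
[2, 2, 2, 2, 0] (degrees: deg(1)=2, deg(2)=0, deg(3)=2, deg(4)=2, deg(5)=2)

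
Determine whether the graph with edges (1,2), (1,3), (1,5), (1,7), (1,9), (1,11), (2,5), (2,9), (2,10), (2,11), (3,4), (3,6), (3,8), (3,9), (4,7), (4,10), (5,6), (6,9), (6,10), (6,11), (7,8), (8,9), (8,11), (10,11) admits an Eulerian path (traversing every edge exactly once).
No (8 vertices have odd degree: {2, 3, 4, 5, 6, 7, 9, 11}; Eulerian path requires 0 or 2)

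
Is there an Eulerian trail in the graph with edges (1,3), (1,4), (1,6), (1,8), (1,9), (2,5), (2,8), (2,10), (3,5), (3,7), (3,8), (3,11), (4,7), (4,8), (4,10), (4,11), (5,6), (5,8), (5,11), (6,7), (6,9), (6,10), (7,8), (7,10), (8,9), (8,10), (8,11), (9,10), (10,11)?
No (10 vertices have odd degree: {1, 2, 3, 4, 5, 6, 7, 8, 10, 11}; Eulerian path requires 0 or 2)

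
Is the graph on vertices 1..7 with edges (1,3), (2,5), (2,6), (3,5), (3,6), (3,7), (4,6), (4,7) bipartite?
Yes. Partition: {1, 5, 6, 7}, {2, 3, 4}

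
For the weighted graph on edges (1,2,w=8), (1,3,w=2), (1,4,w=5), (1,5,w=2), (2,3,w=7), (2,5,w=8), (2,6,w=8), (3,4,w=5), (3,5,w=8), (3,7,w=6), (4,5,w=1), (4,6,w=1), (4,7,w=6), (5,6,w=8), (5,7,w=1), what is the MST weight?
14 (MST edges: (1,3,w=2), (1,5,w=2), (2,3,w=7), (4,5,w=1), (4,6,w=1), (5,7,w=1); sum of weights 2 + 2 + 7 + 1 + 1 + 1 = 14)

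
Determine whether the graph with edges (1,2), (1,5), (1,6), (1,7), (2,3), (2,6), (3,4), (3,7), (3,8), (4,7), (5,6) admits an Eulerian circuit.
No (4 vertices have odd degree: {2, 6, 7, 8}; Eulerian circuit requires 0)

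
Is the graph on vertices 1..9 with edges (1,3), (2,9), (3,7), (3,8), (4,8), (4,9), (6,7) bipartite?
Yes. Partition: {1, 5, 7, 8, 9}, {2, 3, 4, 6}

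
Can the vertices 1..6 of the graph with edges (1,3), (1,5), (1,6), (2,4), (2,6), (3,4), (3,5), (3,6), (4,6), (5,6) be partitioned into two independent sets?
No (odd cycle of length 3: 3 -> 1 -> 5 -> 3)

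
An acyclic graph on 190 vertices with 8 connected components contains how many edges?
182 (Each of the 8 component trees on V_i vertices has V_i - 1 edges; summing gives V - C = 190 - 8 = 182)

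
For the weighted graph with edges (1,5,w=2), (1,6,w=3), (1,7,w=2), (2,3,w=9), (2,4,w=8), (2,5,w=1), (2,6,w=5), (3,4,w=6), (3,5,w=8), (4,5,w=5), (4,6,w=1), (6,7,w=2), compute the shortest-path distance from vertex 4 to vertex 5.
5 (path: 4 -> 5; weights 5 = 5)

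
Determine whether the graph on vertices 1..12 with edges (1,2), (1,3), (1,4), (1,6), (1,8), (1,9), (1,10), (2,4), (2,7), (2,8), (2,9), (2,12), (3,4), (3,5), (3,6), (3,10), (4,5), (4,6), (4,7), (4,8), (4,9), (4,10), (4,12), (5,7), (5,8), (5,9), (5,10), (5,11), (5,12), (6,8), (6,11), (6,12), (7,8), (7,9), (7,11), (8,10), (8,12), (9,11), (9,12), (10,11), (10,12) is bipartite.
No (odd cycle of length 3: 10 -> 1 -> 3 -> 10)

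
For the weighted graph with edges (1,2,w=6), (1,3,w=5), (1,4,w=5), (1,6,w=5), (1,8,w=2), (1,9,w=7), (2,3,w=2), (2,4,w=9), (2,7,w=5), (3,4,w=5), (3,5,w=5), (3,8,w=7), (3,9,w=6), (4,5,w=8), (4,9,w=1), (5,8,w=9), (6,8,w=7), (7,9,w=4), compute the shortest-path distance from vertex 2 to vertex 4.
7 (path: 2 -> 3 -> 4; weights 2 + 5 = 7)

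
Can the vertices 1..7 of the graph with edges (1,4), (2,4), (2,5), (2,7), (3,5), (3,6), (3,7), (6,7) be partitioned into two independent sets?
No (odd cycle of length 5: 3 -> 5 -> 2 -> 7 -> 6 -> 3)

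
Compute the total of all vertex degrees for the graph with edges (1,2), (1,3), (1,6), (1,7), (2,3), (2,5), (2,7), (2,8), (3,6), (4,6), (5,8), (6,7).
24 (handshake: sum of degrees = 2|E| = 2 x 12 = 24)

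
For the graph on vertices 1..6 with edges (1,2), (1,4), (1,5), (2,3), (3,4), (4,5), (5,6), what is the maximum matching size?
3 (matching: (1,2), (3,4), (5,6); upper bound floor(n/2) = floor(6/2) = 3)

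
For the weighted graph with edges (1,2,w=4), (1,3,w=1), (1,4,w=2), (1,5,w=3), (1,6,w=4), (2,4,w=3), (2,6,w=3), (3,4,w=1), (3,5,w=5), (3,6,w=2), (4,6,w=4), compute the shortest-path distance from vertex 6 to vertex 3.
2 (path: 6 -> 3; weights 2 = 2)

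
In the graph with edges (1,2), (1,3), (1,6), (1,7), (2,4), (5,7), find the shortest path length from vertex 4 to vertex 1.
2 (path: 4 -> 2 -> 1, 2 edges)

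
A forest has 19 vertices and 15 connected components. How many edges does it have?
4 (Each of the 15 component trees on V_i vertices has V_i - 1 edges; summing gives V - C = 19 - 15 = 4)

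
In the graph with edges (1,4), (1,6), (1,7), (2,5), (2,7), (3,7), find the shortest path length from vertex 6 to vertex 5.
4 (path: 6 -> 1 -> 7 -> 2 -> 5, 4 edges)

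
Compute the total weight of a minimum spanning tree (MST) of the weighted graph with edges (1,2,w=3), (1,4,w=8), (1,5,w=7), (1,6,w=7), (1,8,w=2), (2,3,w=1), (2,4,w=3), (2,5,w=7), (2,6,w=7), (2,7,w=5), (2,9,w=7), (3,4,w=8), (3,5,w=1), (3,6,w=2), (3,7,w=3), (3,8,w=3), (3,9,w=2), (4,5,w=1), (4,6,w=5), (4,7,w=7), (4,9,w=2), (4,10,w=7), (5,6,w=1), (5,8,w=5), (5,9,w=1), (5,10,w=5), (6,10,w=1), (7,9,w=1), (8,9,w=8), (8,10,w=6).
12 (MST edges: (1,2,w=3), (1,8,w=2), (2,3,w=1), (3,5,w=1), (4,5,w=1), (5,6,w=1), (5,9,w=1), (6,10,w=1), (7,9,w=1); sum of weights 3 + 2 + 1 + 1 + 1 + 1 + 1 + 1 + 1 = 12)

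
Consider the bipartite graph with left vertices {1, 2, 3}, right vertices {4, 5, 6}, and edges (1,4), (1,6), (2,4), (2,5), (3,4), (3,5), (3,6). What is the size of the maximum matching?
3 (matching: (1,6), (2,5), (3,4); upper bound min(|L|,|R|) = min(3,3) = 3)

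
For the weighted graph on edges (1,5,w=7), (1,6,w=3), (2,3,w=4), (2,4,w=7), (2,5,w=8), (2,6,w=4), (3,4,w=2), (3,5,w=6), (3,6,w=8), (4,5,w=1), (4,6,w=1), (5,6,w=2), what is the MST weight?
11 (MST edges: (1,6,w=3), (2,6,w=4), (3,4,w=2), (4,5,w=1), (4,6,w=1); sum of weights 3 + 4 + 2 + 1 + 1 = 11)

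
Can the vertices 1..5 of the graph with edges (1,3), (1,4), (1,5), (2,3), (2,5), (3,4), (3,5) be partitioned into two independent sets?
No (odd cycle of length 3: 3 -> 1 -> 5 -> 3)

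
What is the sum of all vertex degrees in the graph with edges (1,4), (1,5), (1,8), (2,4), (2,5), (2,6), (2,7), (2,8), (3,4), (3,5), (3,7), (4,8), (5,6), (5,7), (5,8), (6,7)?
32 (handshake: sum of degrees = 2|E| = 2 x 16 = 32)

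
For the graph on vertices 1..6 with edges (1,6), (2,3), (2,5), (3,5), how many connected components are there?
3 (components: {1, 6}, {2, 3, 5}, {4})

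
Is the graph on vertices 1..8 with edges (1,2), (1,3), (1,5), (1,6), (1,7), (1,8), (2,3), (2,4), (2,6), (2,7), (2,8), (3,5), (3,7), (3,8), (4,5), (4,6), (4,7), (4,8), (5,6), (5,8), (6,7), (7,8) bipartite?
No (odd cycle of length 3: 6 -> 1 -> 5 -> 6)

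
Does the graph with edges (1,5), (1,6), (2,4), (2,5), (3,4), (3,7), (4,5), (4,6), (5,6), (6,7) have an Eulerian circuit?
Yes (the graph is connected and all 7 vertices have even degree)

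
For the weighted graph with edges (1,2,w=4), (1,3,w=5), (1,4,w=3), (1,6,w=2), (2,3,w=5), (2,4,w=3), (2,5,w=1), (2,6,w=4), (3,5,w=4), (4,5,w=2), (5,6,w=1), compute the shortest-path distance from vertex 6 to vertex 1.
2 (path: 6 -> 1; weights 2 = 2)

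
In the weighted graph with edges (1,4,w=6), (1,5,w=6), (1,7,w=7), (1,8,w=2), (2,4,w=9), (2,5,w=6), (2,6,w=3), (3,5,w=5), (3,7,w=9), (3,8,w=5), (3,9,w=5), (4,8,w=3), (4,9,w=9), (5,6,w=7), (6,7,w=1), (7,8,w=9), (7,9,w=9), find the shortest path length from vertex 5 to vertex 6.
7 (path: 5 -> 6; weights 7 = 7)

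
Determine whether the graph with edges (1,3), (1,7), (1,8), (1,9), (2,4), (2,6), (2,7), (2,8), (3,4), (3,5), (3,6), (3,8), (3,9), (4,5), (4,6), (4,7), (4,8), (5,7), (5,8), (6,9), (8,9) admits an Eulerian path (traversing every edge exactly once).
Yes — and in fact it has an Eulerian circuit (the graph is connected and all 9 vertices have even degree)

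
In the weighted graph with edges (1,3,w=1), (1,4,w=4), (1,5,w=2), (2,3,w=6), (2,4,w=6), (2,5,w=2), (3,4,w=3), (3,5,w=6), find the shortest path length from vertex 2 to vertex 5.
2 (path: 2 -> 5; weights 2 = 2)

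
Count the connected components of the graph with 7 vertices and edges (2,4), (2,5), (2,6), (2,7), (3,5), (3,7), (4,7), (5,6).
2 (components: {1}, {2, 3, 4, 5, 6, 7})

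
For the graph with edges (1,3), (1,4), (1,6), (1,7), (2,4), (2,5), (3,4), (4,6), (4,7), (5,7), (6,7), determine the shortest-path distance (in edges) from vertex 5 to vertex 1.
2 (path: 5 -> 7 -> 1, 2 edges)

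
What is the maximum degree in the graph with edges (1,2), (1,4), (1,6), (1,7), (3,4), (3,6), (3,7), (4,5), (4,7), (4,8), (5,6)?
5 (attained at vertex 4)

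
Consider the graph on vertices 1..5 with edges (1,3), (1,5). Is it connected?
No, it has 3 components: {1, 3, 5}, {2}, {4}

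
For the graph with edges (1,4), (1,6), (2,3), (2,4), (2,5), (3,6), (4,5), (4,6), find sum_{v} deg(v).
16 (handshake: sum of degrees = 2|E| = 2 x 8 = 16)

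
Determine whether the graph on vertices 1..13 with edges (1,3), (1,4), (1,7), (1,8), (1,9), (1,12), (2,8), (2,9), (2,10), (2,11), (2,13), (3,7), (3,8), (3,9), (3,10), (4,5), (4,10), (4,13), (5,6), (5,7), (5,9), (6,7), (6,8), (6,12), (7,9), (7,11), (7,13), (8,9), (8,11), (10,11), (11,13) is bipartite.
No (odd cycle of length 3: 8 -> 1 -> 3 -> 8)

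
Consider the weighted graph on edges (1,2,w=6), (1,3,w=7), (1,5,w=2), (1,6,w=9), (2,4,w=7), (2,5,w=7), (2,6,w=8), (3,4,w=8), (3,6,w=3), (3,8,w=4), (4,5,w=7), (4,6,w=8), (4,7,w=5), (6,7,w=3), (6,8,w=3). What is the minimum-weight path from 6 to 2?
8 (path: 6 -> 2; weights 8 = 8)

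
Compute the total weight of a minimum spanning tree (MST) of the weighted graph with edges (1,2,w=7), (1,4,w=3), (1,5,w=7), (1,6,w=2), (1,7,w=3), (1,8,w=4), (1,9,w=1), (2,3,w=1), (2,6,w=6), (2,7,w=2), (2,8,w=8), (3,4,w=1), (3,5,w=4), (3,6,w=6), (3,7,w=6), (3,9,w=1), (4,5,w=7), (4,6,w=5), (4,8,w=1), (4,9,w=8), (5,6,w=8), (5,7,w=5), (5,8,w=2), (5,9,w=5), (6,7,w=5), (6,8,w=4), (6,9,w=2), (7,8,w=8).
11 (MST edges: (1,6,w=2), (1,9,w=1), (2,3,w=1), (2,7,w=2), (3,4,w=1), (3,9,w=1), (4,8,w=1), (5,8,w=2); sum of weights 2 + 1 + 1 + 2 + 1 + 1 + 1 + 2 = 11)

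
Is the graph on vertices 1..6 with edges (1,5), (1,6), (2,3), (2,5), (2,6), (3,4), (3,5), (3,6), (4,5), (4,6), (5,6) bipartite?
No (odd cycle of length 3: 5 -> 1 -> 6 -> 5)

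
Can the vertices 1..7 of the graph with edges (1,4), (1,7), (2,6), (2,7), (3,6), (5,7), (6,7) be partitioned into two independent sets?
No (odd cycle of length 3: 2 -> 7 -> 6 -> 2)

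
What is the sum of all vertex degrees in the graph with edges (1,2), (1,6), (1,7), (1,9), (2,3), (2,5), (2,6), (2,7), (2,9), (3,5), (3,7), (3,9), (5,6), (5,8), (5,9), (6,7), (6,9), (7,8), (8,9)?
38 (handshake: sum of degrees = 2|E| = 2 x 19 = 38)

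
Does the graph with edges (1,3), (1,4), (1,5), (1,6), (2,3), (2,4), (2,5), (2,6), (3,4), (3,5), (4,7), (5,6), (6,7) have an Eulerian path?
Yes — and in fact it has an Eulerian circuit (the graph is connected and all 7 vertices have even degree)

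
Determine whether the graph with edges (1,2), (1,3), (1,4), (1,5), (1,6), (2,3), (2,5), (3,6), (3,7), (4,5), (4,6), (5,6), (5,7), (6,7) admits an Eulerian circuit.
No (6 vertices have odd degree: {1, 2, 4, 5, 6, 7}; Eulerian circuit requires 0)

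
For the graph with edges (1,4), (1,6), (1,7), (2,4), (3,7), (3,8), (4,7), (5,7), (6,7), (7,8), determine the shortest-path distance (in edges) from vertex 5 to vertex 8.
2 (path: 5 -> 7 -> 8, 2 edges)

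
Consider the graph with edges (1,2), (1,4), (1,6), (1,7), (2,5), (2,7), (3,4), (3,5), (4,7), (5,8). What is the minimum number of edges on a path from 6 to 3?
3 (path: 6 -> 1 -> 4 -> 3, 3 edges)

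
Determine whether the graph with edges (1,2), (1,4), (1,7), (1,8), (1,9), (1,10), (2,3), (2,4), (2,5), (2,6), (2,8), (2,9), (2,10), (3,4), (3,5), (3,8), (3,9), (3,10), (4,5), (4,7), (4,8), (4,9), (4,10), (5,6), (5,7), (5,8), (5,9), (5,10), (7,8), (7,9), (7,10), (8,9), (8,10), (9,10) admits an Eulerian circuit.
Yes (the graph is connected and all 10 vertices have even degree)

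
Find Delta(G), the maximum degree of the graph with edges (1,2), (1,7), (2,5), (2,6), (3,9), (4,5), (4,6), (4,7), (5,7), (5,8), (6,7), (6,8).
4 (attained at vertices 5, 6, 7)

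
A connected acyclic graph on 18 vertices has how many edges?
17 (A tree on V vertices has V - 1 edges, so 18 - 1 = 17)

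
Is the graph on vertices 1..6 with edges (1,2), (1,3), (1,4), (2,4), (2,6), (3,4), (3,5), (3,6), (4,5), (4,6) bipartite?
No (odd cycle of length 3: 4 -> 1 -> 3 -> 4)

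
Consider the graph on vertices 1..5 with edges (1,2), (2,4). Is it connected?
No, it has 3 components: {1, 2, 4}, {3}, {5}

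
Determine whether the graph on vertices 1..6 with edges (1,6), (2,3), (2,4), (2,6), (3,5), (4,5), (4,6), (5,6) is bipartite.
No (odd cycle of length 3: 5 -> 6 -> 4 -> 5)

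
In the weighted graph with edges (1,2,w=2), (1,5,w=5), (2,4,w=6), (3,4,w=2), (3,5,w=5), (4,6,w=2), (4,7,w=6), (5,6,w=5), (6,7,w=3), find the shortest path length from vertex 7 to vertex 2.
11 (path: 7 -> 6 -> 4 -> 2; weights 3 + 2 + 6 = 11)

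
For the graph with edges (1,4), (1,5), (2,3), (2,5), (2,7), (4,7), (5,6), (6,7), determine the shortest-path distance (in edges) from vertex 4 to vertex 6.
2 (path: 4 -> 7 -> 6, 2 edges)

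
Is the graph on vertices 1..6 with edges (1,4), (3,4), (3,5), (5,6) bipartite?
Yes. Partition: {1, 2, 3, 6}, {4, 5}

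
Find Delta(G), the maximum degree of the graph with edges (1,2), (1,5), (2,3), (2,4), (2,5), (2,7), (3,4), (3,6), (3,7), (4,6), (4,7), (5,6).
5 (attained at vertex 2)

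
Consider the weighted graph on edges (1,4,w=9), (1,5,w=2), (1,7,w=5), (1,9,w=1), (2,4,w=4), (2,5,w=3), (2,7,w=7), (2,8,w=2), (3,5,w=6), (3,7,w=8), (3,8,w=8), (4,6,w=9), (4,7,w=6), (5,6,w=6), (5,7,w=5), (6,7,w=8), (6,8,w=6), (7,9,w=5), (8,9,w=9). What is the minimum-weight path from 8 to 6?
6 (path: 8 -> 6; weights 6 = 6)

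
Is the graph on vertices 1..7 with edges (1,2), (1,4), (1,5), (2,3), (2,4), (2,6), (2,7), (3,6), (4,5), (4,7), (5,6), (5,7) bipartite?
No (odd cycle of length 3: 5 -> 1 -> 4 -> 5)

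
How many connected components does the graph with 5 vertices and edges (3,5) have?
4 (components: {1}, {2}, {3, 5}, {4})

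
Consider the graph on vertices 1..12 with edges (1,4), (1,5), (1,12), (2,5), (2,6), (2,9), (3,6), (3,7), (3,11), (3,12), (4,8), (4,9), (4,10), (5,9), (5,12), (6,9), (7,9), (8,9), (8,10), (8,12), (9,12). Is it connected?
Yes (BFS from 1 visits [1, 4, 5, 12, 8, 9, 10, 2, 3, 6, 7, 11] — all 12 vertices reached)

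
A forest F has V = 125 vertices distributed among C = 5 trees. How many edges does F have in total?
120 (Each of the 5 component trees on V_i vertices has V_i - 1 edges; summing gives V - C = 125 - 5 = 120)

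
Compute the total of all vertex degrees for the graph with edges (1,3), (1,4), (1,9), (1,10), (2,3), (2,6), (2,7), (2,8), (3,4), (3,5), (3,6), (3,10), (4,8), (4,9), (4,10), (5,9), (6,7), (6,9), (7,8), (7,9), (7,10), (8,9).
44 (handshake: sum of degrees = 2|E| = 2 x 22 = 44)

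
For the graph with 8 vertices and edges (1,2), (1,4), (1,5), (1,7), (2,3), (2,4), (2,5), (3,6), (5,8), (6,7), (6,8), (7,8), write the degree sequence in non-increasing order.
[4, 4, 3, 3, 3, 3, 2, 2] (degrees: deg(1)=4, deg(2)=4, deg(3)=2, deg(4)=2, deg(5)=3, deg(6)=3, deg(7)=3, deg(8)=3)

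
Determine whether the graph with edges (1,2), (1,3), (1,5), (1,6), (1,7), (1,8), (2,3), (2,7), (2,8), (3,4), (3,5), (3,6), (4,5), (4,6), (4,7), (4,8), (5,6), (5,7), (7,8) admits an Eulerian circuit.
No (4 vertices have odd degree: {3, 4, 5, 7}; Eulerian circuit requires 0)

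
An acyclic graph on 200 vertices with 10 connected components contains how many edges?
190 (Each of the 10 component trees on V_i vertices has V_i - 1 edges; summing gives V - C = 200 - 10 = 190)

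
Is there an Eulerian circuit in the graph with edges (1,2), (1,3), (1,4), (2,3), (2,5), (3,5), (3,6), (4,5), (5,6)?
No (2 vertices have odd degree: {1, 2}; Eulerian circuit requires 0)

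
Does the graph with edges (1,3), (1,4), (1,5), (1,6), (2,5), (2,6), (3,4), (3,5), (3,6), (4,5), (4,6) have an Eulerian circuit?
Yes (the graph is connected and all 6 vertices have even degree)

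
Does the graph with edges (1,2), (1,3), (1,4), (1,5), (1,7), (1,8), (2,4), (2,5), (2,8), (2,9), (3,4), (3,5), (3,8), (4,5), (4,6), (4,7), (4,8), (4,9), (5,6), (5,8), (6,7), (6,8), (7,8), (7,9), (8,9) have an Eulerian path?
Yes (the graph is connected and exactly 2 vertices have odd degree: {2, 7}; any Eulerian path must start and end at those)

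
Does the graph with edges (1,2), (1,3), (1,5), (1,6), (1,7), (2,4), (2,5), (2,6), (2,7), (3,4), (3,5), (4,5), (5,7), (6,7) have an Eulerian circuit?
No (6 vertices have odd degree: {1, 2, 3, 4, 5, 6}; Eulerian circuit requires 0)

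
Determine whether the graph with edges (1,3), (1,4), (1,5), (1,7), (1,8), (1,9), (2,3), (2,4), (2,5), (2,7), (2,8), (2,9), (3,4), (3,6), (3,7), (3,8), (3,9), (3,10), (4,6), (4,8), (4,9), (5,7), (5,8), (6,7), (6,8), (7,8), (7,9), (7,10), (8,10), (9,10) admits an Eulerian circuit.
Yes (the graph is connected and all 10 vertices have even degree)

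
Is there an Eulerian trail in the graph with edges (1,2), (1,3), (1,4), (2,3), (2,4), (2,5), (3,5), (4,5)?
No (4 vertices have odd degree: {1, 3, 4, 5}; Eulerian path requires 0 or 2)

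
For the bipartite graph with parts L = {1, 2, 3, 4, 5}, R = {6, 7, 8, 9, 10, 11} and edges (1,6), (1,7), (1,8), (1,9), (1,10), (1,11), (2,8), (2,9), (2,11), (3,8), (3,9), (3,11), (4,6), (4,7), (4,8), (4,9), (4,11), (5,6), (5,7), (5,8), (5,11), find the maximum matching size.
5 (matching: (1,10), (2,11), (3,9), (4,8), (5,7); upper bound min(|L|,|R|) = min(5,6) = 5)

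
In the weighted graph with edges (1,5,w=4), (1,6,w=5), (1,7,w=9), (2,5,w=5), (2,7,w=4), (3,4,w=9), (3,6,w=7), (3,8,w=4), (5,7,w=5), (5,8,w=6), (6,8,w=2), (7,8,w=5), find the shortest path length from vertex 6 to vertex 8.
2 (path: 6 -> 8; weights 2 = 2)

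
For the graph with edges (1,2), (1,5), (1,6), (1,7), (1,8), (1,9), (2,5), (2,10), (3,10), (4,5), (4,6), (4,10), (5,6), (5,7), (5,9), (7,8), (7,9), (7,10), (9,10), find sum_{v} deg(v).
38 (handshake: sum of degrees = 2|E| = 2 x 19 = 38)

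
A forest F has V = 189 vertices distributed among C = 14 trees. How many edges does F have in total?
175 (Each of the 14 component trees on V_i vertices has V_i - 1 edges; summing gives V - C = 189 - 14 = 175)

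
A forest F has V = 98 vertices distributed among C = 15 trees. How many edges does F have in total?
83 (Each of the 15 component trees on V_i vertices has V_i - 1 edges; summing gives V - C = 98 - 15 = 83)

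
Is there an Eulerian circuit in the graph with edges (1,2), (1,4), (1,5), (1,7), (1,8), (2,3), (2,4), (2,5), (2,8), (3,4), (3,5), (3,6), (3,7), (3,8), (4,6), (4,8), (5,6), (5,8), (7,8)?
No (6 vertices have odd degree: {1, 2, 4, 5, 6, 7}; Eulerian circuit requires 0)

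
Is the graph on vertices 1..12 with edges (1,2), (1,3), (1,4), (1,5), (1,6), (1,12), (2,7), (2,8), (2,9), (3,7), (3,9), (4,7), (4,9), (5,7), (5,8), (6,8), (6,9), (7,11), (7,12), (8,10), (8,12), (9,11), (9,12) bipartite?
Yes. Partition: {1, 7, 8, 9}, {2, 3, 4, 5, 6, 10, 11, 12}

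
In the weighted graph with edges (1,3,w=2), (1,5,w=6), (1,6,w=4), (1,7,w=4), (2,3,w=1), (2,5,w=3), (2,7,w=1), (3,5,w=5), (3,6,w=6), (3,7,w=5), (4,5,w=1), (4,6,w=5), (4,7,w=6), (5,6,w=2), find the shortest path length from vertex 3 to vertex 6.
6 (path: 3 -> 6; weights 6 = 6)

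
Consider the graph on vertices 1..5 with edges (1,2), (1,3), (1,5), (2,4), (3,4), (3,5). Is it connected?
Yes (BFS from 1 visits [1, 2, 3, 5, 4] — all 5 vertices reached)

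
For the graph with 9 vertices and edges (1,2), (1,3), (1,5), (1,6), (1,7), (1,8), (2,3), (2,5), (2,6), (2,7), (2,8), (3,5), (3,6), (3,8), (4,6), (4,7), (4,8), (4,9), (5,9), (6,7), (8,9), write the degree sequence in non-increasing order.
[6, 6, 5, 5, 5, 4, 4, 4, 3] (degrees: deg(1)=6, deg(2)=6, deg(3)=5, deg(4)=4, deg(5)=4, deg(6)=5, deg(7)=4, deg(8)=5, deg(9)=3)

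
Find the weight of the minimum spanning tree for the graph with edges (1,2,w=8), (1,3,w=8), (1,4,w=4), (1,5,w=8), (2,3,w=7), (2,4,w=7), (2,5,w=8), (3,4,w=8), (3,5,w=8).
26 (MST edges: (1,4,w=4), (1,5,w=8), (2,3,w=7), (2,4,w=7); sum of weights 4 + 8 + 7 + 7 = 26)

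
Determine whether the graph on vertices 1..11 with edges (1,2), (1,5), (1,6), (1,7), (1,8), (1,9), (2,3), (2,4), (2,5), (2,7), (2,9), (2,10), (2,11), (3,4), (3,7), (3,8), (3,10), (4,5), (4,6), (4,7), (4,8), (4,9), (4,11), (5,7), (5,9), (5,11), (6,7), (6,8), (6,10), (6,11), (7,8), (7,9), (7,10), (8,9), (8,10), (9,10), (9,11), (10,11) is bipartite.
No (odd cycle of length 3: 9 -> 1 -> 7 -> 9)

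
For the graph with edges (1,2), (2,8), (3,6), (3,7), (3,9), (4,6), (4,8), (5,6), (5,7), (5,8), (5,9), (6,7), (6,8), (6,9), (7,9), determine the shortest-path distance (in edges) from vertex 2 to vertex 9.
3 (path: 2 -> 8 -> 5 -> 9, 3 edges)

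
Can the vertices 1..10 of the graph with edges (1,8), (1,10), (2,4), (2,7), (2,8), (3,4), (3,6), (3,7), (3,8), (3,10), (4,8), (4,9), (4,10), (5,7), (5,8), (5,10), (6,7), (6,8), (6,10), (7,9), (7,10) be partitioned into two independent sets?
No (odd cycle of length 3: 6 -> 10 -> 7 -> 6)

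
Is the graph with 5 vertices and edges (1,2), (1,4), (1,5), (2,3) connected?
Yes (BFS from 1 visits [1, 2, 4, 5, 3] — all 5 vertices reached)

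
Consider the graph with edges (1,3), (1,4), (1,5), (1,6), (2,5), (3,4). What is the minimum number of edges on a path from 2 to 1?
2 (path: 2 -> 5 -> 1, 2 edges)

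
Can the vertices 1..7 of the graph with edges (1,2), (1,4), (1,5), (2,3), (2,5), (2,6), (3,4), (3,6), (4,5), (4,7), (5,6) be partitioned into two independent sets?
No (odd cycle of length 3: 4 -> 1 -> 5 -> 4)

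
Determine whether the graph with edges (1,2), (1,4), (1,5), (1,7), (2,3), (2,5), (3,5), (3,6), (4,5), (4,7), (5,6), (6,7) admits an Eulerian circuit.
No (6 vertices have odd degree: {2, 3, 4, 5, 6, 7}; Eulerian circuit requires 0)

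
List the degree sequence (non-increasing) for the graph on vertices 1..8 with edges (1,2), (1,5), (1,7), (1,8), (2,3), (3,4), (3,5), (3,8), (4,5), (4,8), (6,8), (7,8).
[5, 4, 4, 3, 3, 2, 2, 1] (degrees: deg(1)=4, deg(2)=2, deg(3)=4, deg(4)=3, deg(5)=3, deg(6)=1, deg(7)=2, deg(8)=5)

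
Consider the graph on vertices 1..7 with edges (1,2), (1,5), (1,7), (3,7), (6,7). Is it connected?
No, it has 2 components: {1, 2, 3, 5, 6, 7}, {4}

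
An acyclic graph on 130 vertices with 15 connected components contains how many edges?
115 (Each of the 15 component trees on V_i vertices has V_i - 1 edges; summing gives V - C = 130 - 15 = 115)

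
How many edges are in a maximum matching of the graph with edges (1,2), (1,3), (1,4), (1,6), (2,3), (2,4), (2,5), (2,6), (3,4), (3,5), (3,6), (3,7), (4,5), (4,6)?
3 (matching: (2,6), (3,7), (4,5); upper bound floor(n/2) = floor(7/2) = 3)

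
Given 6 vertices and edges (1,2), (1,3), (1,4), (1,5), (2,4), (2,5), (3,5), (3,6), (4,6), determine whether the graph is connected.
Yes (BFS from 1 visits [1, 2, 3, 4, 5, 6] — all 6 vertices reached)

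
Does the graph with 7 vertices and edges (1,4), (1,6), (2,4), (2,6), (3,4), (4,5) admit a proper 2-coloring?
Yes. Partition: {1, 2, 3, 5, 7}, {4, 6}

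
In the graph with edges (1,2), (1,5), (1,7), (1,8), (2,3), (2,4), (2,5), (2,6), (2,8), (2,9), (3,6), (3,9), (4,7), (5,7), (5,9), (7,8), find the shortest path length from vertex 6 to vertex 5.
2 (path: 6 -> 2 -> 5, 2 edges)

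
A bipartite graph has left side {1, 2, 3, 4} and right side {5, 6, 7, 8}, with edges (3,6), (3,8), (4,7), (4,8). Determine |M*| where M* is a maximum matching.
2 (matching: (3,8), (4,7); upper bound min(|L|,|R|) = min(4,4) = 4)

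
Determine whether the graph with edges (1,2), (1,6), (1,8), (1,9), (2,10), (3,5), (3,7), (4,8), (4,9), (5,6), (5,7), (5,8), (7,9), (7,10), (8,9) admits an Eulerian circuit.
Yes (the graph is connected and all 10 vertices have even degree)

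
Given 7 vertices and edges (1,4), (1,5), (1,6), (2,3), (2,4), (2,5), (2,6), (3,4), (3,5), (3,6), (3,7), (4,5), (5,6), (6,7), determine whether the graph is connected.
Yes (BFS from 1 visits [1, 4, 5, 6, 2, 3, 7] — all 7 vertices reached)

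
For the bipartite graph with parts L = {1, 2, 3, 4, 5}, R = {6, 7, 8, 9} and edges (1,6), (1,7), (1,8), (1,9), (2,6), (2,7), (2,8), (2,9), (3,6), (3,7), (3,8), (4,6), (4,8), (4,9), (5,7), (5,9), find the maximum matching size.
4 (matching: (1,9), (2,8), (3,7), (4,6); upper bound min(|L|,|R|) = min(5,4) = 4)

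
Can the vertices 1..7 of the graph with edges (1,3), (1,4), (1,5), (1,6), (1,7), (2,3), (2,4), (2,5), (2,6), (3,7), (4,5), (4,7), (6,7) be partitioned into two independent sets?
No (odd cycle of length 3: 3 -> 1 -> 7 -> 3)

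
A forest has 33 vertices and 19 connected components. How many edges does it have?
14 (Each of the 19 component trees on V_i vertices has V_i - 1 edges; summing gives V - C = 33 - 19 = 14)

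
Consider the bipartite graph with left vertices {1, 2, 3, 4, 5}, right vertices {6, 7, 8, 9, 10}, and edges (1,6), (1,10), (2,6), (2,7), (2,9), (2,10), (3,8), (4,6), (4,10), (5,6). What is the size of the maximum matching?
4 (matching: (1,10), (2,9), (3,8), (4,6); upper bound min(|L|,|R|) = min(5,5) = 5)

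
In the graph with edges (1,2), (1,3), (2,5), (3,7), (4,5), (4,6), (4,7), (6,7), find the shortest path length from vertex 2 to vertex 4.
2 (path: 2 -> 5 -> 4, 2 edges)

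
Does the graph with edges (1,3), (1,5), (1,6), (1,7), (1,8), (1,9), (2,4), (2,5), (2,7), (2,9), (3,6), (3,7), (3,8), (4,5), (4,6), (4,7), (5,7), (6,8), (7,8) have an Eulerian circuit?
Yes (the graph is connected and all 9 vertices have even degree)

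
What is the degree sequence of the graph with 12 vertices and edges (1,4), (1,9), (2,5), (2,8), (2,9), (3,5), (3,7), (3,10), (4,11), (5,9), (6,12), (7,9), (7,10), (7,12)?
[4, 4, 3, 3, 3, 2, 2, 2, 2, 1, 1, 1] (degrees: deg(1)=2, deg(2)=3, deg(3)=3, deg(4)=2, deg(5)=3, deg(6)=1, deg(7)=4, deg(8)=1, deg(9)=4, deg(10)=2, deg(11)=1, deg(12)=2)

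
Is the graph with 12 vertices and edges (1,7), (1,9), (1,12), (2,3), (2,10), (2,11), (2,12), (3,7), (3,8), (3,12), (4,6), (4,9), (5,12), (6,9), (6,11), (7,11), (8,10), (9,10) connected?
Yes (BFS from 1 visits [1, 7, 9, 12, 3, 11, 4, 6, 10, 2, 5, 8] — all 12 vertices reached)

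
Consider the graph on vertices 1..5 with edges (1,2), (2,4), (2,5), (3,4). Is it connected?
Yes (BFS from 1 visits [1, 2, 4, 5, 3] — all 5 vertices reached)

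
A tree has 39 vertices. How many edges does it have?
38 (A tree on V vertices has V - 1 edges, so 39 - 1 = 38)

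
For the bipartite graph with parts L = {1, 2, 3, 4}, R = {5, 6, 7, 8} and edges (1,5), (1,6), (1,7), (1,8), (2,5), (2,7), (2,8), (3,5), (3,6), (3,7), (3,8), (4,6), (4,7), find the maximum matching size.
4 (matching: (1,8), (2,7), (3,5), (4,6); upper bound min(|L|,|R|) = min(4,4) = 4)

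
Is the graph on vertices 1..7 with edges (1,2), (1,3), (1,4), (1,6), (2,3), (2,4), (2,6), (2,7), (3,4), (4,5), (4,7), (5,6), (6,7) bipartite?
No (odd cycle of length 3: 4 -> 1 -> 2 -> 4)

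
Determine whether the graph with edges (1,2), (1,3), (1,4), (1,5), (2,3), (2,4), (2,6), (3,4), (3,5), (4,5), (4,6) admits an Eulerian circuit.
No (2 vertices have odd degree: {4, 5}; Eulerian circuit requires 0)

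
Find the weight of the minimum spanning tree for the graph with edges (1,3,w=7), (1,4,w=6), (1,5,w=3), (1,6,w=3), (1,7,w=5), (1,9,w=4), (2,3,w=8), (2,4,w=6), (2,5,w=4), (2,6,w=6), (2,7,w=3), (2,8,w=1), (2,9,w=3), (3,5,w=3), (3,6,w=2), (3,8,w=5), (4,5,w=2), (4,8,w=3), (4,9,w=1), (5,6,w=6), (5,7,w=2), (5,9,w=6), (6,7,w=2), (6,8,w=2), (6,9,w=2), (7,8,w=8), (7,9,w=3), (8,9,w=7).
15 (MST edges: (1,5,w=3), (2,8,w=1), (3,6,w=2), (4,5,w=2), (4,9,w=1), (5,7,w=2), (6,7,w=2), (6,8,w=2); sum of weights 3 + 1 + 2 + 2 + 1 + 2 + 2 + 2 = 15)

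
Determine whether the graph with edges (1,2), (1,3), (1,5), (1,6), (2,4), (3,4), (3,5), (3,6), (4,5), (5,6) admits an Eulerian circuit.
No (2 vertices have odd degree: {4, 6}; Eulerian circuit requires 0)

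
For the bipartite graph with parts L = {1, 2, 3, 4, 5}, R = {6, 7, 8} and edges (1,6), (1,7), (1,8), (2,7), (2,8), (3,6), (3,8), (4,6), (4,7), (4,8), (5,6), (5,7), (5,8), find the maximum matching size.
3 (matching: (1,8), (2,7), (3,6); upper bound min(|L|,|R|) = min(5,3) = 3)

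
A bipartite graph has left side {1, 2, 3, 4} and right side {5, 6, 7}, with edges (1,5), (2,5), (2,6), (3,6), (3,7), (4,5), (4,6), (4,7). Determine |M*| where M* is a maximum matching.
3 (matching: (1,5), (2,6), (3,7); upper bound min(|L|,|R|) = min(4,3) = 3)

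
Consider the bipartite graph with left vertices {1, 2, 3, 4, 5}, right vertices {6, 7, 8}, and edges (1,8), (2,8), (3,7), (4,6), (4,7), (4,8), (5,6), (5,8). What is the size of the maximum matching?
3 (matching: (1,8), (3,7), (4,6); upper bound min(|L|,|R|) = min(5,3) = 3)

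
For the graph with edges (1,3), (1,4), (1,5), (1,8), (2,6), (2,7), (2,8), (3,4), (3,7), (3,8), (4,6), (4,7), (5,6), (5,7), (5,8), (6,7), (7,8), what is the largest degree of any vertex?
6 (attained at vertex 7)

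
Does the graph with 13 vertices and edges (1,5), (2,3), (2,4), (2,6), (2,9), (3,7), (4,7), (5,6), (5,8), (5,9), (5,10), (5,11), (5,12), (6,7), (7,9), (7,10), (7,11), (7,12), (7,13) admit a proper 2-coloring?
Yes. Partition: {1, 3, 4, 6, 8, 9, 10, 11, 12, 13}, {2, 5, 7}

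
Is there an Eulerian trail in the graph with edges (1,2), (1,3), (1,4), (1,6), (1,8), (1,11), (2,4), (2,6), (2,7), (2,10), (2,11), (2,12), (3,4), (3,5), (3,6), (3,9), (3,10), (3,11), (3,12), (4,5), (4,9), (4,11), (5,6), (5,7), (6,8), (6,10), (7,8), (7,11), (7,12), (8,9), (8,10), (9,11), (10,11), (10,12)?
No (4 vertices have odd degree: {2, 7, 8, 11}; Eulerian path requires 0 or 2)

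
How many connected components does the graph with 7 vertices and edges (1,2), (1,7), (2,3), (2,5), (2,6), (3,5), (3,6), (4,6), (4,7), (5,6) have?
1 (components: {1, 2, 3, 4, 5, 6, 7})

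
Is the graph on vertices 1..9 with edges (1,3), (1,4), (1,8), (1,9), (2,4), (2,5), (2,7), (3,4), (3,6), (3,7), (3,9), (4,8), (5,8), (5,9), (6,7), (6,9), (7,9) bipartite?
No (odd cycle of length 3: 3 -> 1 -> 4 -> 3)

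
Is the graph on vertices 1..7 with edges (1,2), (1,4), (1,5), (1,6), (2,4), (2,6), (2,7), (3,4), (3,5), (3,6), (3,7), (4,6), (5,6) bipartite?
No (odd cycle of length 3: 6 -> 1 -> 5 -> 6)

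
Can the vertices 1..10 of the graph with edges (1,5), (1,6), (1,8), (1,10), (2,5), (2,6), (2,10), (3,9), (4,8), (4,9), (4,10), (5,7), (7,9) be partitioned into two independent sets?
Yes. Partition: {1, 2, 3, 4, 7}, {5, 6, 8, 9, 10}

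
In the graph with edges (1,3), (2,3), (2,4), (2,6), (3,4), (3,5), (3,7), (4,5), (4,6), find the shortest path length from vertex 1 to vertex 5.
2 (path: 1 -> 3 -> 5, 2 edges)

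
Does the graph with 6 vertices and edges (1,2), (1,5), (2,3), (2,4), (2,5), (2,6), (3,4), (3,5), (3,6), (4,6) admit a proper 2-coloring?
No (odd cycle of length 3: 5 -> 1 -> 2 -> 5)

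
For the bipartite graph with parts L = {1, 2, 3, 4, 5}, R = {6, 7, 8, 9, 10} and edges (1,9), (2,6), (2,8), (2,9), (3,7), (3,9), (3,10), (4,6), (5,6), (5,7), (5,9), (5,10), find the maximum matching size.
5 (matching: (1,9), (2,8), (3,10), (4,6), (5,7); upper bound min(|L|,|R|) = min(5,5) = 5)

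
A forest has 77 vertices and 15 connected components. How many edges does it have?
62 (Each of the 15 component trees on V_i vertices has V_i - 1 edges; summing gives V - C = 77 - 15 = 62)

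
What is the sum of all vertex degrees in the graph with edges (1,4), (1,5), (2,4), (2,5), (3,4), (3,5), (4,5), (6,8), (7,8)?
18 (handshake: sum of degrees = 2|E| = 2 x 9 = 18)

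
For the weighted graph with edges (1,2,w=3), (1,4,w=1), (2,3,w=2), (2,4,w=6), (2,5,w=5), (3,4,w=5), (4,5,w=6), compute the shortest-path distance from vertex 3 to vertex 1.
5 (path: 3 -> 2 -> 1; weights 2 + 3 = 5)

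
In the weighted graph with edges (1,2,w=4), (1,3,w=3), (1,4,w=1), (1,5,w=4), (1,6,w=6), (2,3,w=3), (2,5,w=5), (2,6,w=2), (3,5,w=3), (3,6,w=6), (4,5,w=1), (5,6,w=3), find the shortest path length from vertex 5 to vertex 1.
2 (path: 5 -> 4 -> 1; weights 1 + 1 = 2)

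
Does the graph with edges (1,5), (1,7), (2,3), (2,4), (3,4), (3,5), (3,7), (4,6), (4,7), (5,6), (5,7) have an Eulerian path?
Yes — and in fact it has an Eulerian circuit (the graph is connected and all 7 vertices have even degree)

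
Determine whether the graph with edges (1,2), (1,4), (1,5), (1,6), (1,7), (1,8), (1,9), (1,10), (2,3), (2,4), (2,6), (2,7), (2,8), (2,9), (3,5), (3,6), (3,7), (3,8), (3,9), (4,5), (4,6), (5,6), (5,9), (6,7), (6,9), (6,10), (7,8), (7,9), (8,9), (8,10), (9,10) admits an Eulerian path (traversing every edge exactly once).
Yes (the graph is connected and exactly 2 vertices have odd degree: {2, 5}; any Eulerian path must start and end at those)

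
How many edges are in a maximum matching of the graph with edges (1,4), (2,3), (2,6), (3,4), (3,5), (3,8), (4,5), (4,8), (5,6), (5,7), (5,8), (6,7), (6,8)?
4 (matching: (1,4), (2,3), (5,8), (6,7); upper bound floor(n/2) = floor(8/2) = 4)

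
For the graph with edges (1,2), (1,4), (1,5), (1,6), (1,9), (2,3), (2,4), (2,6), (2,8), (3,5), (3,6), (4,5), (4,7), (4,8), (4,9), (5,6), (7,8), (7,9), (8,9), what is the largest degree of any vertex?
6 (attained at vertex 4)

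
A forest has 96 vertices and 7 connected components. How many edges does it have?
89 (Each of the 7 component trees on V_i vertices has V_i - 1 edges; summing gives V - C = 96 - 7 = 89)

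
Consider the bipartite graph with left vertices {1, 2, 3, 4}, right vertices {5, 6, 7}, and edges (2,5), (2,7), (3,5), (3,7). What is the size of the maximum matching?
2 (matching: (2,7), (3,5); upper bound min(|L|,|R|) = min(4,3) = 3)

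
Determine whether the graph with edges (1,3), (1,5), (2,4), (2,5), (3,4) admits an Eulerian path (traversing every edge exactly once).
Yes — and in fact it has an Eulerian circuit (the graph is connected and all 5 vertices have even degree)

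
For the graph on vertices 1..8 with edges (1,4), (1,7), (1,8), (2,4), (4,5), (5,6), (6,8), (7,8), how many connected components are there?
2 (components: {1, 2, 4, 5, 6, 7, 8}, {3})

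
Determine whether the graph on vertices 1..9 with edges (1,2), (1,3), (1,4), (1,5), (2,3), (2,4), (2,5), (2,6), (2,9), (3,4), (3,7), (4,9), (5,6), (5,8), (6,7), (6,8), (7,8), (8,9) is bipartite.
No (odd cycle of length 3: 2 -> 1 -> 3 -> 2)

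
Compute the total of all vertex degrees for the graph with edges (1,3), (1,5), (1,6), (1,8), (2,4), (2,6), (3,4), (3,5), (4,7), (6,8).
20 (handshake: sum of degrees = 2|E| = 2 x 10 = 20)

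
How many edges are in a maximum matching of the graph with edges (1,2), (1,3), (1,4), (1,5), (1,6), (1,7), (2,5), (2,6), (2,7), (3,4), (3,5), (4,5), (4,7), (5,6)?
3 (matching: (1,6), (2,7), (4,5); upper bound floor(n/2) = floor(7/2) = 3)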